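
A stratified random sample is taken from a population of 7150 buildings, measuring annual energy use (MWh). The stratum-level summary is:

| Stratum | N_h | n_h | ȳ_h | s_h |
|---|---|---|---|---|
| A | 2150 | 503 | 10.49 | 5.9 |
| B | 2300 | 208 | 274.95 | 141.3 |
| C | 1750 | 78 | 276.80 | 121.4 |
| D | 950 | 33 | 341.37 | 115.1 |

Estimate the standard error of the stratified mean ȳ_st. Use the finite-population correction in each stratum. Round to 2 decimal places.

V̂(ȳ_st) = Σ W_h² (1 − n_h/N_h) s_h²/n_h, with W_h = N_h/N and N = 7150:
  stratum A: (2150/7150)²·(1 − 503/2150)·5.9²/503 = 0.00479354
  stratum B: (2300/7150)²·(1 − 208/2300)·141.3²/208 = 9.03438
  stratum C: (1750/7150)²·(1 − 78/1750)·121.4²/78 = 10.8145
  stratum D: (950/7150)²·(1 − 33/950)·115.1²/33 = 6.84097
V̂(ȳ_st) = 26.6946
SE(ȳ_st) = √26.6946 = 5.16668

SE(ȳ_st) ≈ 5.17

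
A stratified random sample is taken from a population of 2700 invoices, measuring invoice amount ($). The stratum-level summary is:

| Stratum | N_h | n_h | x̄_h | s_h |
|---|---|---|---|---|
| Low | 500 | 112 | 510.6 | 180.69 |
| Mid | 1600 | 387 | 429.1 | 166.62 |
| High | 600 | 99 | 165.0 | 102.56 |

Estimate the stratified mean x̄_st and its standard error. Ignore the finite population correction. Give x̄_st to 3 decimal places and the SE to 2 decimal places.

x̄_st = Σ W_h x̄_h = (500·510.6 + 1600·429.1 + 600·165.0)/2700 = 385.50370
V̂(x̄_st) = Σ W_h² s_h²/n_h, with W_h = N_h/N and N = 2700:
  stratum Low: (500/2700)²·180.69²/112 = 9.99684
  stratum Mid: (1600/2700)²·166.62²/387 = 25.1916
  stratum High: (600/2700)²·102.56²/99 = 5.24682
V̂(x̄_st) = 40.4353
SE(x̄_st) = √40.4353 = 6.35887

x̄_st ≈ 385.504, SE ≈ 6.36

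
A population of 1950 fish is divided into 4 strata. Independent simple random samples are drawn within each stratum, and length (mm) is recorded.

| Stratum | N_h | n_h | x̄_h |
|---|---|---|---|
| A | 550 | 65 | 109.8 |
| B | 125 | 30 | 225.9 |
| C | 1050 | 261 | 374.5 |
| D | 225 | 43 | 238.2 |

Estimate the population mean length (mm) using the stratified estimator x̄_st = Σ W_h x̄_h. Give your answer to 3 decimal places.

x̄_st ≈ 274.588

N = Σ N_h = 1950. Stratum weights W_h = N_h/N.
x̄_st = (550·109.8 + 125·225.9 + 1050·374.5 + 225·238.2) / 1950 = 274.58846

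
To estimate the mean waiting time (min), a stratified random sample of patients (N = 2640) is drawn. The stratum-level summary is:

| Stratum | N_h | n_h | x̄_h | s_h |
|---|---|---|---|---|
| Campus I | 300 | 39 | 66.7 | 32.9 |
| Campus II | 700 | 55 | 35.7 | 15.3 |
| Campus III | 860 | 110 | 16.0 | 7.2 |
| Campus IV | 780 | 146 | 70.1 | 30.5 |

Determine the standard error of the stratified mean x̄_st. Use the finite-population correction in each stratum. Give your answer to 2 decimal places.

V̂(x̄_st) = Σ W_h² (1 − n_h/N_h) s_h²/n_h, with W_h = N_h/N and N = 2640:
  stratum Campus I: (300/2640)²·(1 − 39/300)·32.9²/39 = 0.311804
  stratum Campus II: (700/2640)²·(1 − 55/700)·15.3²/55 = 0.275721
  stratum Campus III: (860/2640)²·(1 − 110/860)·7.2²/110 = 0.0436138
  stratum Campus IV: (780/2640)²·(1 − 146/780)·30.5²/146 = 0.452088
V̂(x̄_st) = 1.08323
SE(x̄_st) = √1.08323 = 1.04078

SE(x̄_st) ≈ 1.04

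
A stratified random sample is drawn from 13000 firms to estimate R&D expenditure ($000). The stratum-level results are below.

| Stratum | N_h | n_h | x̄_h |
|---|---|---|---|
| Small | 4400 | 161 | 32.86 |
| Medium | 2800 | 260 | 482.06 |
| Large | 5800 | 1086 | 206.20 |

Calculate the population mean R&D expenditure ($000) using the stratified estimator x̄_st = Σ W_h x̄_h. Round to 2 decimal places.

N = Σ N_h = 13000. Stratum weights W_h = N_h/N.
x̄_st = (4400·32.86 + 2800·482.06 + 5800·206.20) / 13000 = 206.9471

x̄_st ≈ 206.95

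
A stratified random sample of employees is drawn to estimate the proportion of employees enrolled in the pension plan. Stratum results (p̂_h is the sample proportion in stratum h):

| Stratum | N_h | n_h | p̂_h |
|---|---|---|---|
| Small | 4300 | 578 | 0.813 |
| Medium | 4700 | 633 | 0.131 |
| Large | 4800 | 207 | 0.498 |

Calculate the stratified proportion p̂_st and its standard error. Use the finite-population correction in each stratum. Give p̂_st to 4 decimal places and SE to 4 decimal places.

N = 13800; stratum weights W_h = N_h/N.
p̂_st = Σ W_h p̂_h = (4300·0.813 + 4700·0.131 + 4800·0.498)/13800 = 0.47116
V̂(p̂_st) = Σ W_h² (1 − n_h/N_h) p̂_h(1−p̂_h)/(n_h−1):
  stratum Small: (4300/13800)²·(1 − 578/4300)·0.813·0.187/577 = 2.21433e-05
  stratum Medium: (4700/13800)²·(1 − 633/4700)·0.131·0.869/632 = 1.80796e-05
  stratum Large: (4800/13800)²·(1 − 207/4800)·0.498·0.502/206 = 0.00014049
V̂(p̂_st) = 0.000180713; SE = √V̂ = 0.0134429

p̂_st ≈ 0.4712, SE ≈ 0.0134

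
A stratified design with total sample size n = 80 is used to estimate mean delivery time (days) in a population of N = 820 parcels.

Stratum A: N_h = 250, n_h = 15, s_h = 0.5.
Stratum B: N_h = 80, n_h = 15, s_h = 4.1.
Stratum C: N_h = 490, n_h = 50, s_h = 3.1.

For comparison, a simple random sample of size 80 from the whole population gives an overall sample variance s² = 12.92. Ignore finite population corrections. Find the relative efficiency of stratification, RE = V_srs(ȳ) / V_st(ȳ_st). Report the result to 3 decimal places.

RE ≈ 1.998

V̂(ȳ_st) = Σ W_h² s_h²/n_h, with W_h = N_h/N and N = 820:
  stratum A: (250/820)²·0.5²/15 = 0.00154918
  stratum B: (80/820)²·4.1²/15 = 0.0106667
  stratum C: (490/820)²·3.1²/50 = 0.0686306
V_st = 0.0808465
V_srs = s²/n = 12.92/80 = 0.1615
Relative efficiency = V_srs / V_st = 0.1615/0.0808465 = 1.9976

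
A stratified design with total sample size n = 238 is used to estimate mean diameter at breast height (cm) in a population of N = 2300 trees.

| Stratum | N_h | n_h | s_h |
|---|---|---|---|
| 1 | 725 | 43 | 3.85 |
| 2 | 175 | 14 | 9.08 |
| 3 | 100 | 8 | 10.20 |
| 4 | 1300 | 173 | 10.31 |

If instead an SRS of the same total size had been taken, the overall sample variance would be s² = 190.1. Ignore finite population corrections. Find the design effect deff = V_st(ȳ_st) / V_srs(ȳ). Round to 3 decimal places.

deff ≈ 0.362

V̂(ȳ_st) = Σ W_h² s_h²/n_h, with W_h = N_h/N and N = 2300:
  stratum 1: (725/2300)²·3.85²/43 = 0.034251
  stratum 2: (175/2300)²·9.08²/14 = 0.0340929
  stratum 3: (100/2300)²·10.20²/8 = 0.0245841
  stratum 4: (1300/2300)²·10.31²/173 = 0.196292
V_st = 0.28922
V_srs = s²/n = 190.1/238 = 0.798739
deff = V_st / V_srs = 0.28922/0.798739 = 0.3621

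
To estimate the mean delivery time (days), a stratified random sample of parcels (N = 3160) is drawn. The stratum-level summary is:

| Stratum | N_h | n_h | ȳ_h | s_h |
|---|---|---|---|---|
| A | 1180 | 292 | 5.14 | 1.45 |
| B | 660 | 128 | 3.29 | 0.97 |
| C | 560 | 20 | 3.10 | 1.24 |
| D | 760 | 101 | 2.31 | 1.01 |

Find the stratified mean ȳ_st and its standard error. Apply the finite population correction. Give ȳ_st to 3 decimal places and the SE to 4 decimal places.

ȳ_st = Σ W_h ȳ_h = (1180·5.14 + 660·3.29 + 560·3.10 + 760·2.31)/3160 = 3.71146
V̂(ȳ_st) = Σ W_h² (1 − n_h/N_h) s_h²/n_h, with W_h = N_h/N and N = 3160:
  stratum A: (1180/3160)²·(1 − 292/1180)·1.45²/292 = 0.000755569
  stratum B: (660/3160)²·(1 − 128/660)·0.97²/128 = 0.000258473
  stratum C: (560/3160)²·(1 − 20/560)·1.24²/20 = 0.0023282
  stratum D: (760/3160)²·(1 − 101/760)·1.01²/101 = 0.000506578
V̂(ȳ_st) = 0.00384882
SE(ȳ_st) = √0.00384882 = 0.0620389

ȳ_st ≈ 3.711, SE ≈ 0.0620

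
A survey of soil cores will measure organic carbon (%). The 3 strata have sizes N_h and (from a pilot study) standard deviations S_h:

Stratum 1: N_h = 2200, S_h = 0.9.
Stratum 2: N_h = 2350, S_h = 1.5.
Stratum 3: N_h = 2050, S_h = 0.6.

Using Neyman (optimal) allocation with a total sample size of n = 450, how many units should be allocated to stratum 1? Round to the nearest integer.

132

Neyman allocation: n_h = n · N_h S_h / Σ N_i S_i, with n = 450.
  stratum 1: N_h·S_h = 2200·0.9 = 1980.00
  stratum 2: N_h·S_h = 2350·1.5 = 3525.00
  stratum 3: N_h·S_h = 2050·0.6 = 1230.00
Σ N_h S_h = 6735.00
n for stratum 1 = 450·1980.00/6735.00 = 132.294 → 132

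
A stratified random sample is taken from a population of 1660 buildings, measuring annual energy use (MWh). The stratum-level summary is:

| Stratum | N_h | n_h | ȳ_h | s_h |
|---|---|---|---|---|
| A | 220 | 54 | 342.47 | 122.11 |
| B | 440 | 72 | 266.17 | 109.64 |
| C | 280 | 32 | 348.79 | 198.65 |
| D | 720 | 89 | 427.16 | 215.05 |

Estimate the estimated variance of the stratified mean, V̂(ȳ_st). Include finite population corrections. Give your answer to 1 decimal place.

V̂(ȳ_st) = Σ W_h² (1 − n_h/N_h) s_h²/n_h, with W_h = N_h/N and N = 1660:
  stratum A: (220/1660)²·(1 − 54/220)·122.11²/54 = 3.65951
  stratum B: (440/1660)²·(1 − 72/440)·109.64²/72 = 9.81047
  stratum C: (280/1660)²·(1 − 32/280)·198.65²/32 = 31.0757
  stratum D: (720/1660)²·(1 − 89/720)·215.05²/89 = 85.6711
V̂(ȳ_st) = 130.217

V̂(ȳ_st) ≈ 130.2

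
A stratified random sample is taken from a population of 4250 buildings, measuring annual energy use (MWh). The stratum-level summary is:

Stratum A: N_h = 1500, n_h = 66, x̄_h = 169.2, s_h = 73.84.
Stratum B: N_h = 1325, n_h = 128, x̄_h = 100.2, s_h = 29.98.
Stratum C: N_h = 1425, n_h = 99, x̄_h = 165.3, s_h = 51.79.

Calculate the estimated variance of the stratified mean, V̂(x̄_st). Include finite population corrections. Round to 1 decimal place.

V̂(x̄_st) = Σ W_h² (1 − n_h/N_h) s_h²/n_h, with W_h = N_h/N and N = 4250:
  stratum A: (1500/4250)²·(1 − 66/1500)·73.84²/66 = 9.83789
  stratum B: (1325/4250)²·(1 − 128/1325)·29.98²/128 = 0.616574
  stratum C: (1425/4250)²·(1 − 99/1425)·51.79²/99 = 2.83424
V̂(x̄_st) = 13.2887

V̂(x̄_st) ≈ 13.3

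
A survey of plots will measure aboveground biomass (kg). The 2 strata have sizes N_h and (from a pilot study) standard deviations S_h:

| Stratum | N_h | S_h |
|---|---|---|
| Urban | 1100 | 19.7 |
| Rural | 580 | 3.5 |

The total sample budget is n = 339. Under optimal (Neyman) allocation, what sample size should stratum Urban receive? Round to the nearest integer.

310

Neyman allocation: n_h = n · N_h S_h / Σ N_i S_i, with n = 339.
  stratum Urban: N_h·S_h = 1100·19.7 = 21670.00
  stratum Rural: N_h·S_h = 580·3.5 = 2030.00
Σ N_h S_h = 23700.00
n for stratum Urban = 339·21670.00/23700.00 = 309.963 → 310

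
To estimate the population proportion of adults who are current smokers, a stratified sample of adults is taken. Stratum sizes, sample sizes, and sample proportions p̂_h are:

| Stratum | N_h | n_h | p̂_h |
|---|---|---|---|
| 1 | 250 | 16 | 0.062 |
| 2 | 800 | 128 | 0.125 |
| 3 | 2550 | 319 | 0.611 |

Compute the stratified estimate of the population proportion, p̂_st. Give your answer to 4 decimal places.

p̂_st ≈ 0.4649

N = 3600; stratum weights W_h = N_h/N.
p̂_st = Σ W_h p̂_h = (250·0.062 + 800·0.125 + 2550·0.611)/3600 = 0.46487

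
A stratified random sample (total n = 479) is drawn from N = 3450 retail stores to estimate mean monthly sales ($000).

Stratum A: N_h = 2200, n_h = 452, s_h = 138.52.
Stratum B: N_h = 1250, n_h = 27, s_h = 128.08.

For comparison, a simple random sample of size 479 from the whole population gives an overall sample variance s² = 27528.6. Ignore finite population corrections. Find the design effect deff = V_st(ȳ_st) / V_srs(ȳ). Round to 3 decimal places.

deff ≈ 1.688

V̂(ȳ_st) = Σ W_h² s_h²/n_h, with W_h = N_h/N and N = 3450:
  stratum A: (2200/3450)²·138.52²/452 = 17.2621
  stratum B: (1250/3450)²·128.08²/27 = 79.7592
V_st = 97.0213
V_srs = s²/n = 27528.6/479 = 57.471
deff = V_st / V_srs = 97.0213/57.471 = 1.6882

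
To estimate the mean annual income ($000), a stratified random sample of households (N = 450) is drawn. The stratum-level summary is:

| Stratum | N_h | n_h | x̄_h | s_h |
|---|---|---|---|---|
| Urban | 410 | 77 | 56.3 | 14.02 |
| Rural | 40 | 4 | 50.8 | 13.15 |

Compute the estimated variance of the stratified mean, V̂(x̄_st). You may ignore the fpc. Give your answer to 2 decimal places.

V̂(x̄_st) ≈ 2.46

V̂(x̄_st) = Σ W_h² s_h²/n_h, with W_h = N_h/N and N = 450:
  stratum Urban: (410/450)²·14.02²/77 = 2.11908
  stratum Rural: (40/450)²·13.15²/4 = 0.341575
V̂(x̄_st) = 2.46066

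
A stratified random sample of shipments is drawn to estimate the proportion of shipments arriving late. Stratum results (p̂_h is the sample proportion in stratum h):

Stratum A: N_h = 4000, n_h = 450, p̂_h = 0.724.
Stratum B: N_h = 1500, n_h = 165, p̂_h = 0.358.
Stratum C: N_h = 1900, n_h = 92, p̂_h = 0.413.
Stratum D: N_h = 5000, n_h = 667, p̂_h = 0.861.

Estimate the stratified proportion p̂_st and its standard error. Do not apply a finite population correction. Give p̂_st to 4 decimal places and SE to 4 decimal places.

N = 12400; stratum weights W_h = N_h/N.
p̂_st = Σ W_h p̂_h = (4000·0.724 + 1500·0.358 + 1900·0.413 + 5000·0.861)/12400 = 0.68731
V̂(p̂_st) = Σ W_h² p̂_h(1−p̂_h)/(n_h−1):
  stratum A: (4000/12400)²·0.724·0.276/449 = 4.63103e-05
  stratum B: (1500/12400)²·0.358·0.642/164 = 2.05075e-05
  stratum C: (1900/12400)²·0.413·0.587/91 = 6.25476e-05
  stratum D: (5000/12400)²·0.861·0.139/666 = 2.92173e-05
V̂(p̂_st) = 0.000158583; SE = √V̂ = 0.012593

p̂_st ≈ 0.6873, SE ≈ 0.0126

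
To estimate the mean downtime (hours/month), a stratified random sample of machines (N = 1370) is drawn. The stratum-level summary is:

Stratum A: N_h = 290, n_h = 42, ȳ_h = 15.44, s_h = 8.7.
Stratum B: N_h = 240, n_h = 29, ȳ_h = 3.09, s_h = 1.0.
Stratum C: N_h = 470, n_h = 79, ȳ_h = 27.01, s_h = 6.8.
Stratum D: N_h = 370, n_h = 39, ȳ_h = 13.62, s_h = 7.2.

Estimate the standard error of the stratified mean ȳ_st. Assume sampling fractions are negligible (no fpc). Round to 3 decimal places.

SE(ȳ_st) ≈ 0.498

V̂(ȳ_st) = Σ W_h² s_h²/n_h, with W_h = N_h/N and N = 1370:
  stratum A: (290/1370)²·8.7²/42 = 0.0807503
  stratum B: (240/1370)²·1.0²/29 = 0.00105824
  stratum C: (470/1370)²·6.8²/79 = 0.0688883
  stratum D: (370/1370)²·7.2²/39 = 0.0969533
V̂(ȳ_st) = 0.24765
SE(ȳ_st) = √0.24765 = 0.497645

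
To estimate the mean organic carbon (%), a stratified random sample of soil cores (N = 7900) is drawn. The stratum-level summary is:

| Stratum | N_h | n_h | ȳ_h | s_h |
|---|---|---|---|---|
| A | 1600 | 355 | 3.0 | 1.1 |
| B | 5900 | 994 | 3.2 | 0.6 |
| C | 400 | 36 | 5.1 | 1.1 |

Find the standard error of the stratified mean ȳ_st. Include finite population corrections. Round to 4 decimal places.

V̂(ȳ_st) = Σ W_h² (1 − n_h/N_h) s_h²/n_h, with W_h = N_h/N and N = 7900:
  stratum A: (1600/7900)²·(1 − 355/1600)·1.1²/355 = 0.000108791
  stratum B: (5900/7900)²·(1 − 994/5900)·0.6²/994 = 0.000167974
  stratum C: (400/7900)²·(1 − 36/400)·1.1²/36 = 7.84134e-05
V̂(ȳ_st) = 0.000355178
SE(ȳ_st) = √0.000355178 = 0.0188462

SE(ȳ_st) ≈ 0.0188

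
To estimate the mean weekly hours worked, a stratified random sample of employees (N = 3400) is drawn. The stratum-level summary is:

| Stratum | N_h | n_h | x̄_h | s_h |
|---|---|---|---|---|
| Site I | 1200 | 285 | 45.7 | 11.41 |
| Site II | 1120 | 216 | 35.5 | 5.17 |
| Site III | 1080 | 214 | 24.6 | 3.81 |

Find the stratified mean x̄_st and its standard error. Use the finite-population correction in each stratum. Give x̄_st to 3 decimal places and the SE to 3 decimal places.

x̄_st ≈ 35.638, SE ≈ 0.244

x̄_st = Σ W_h x̄_h = (1200·45.7 + 1120·35.5 + 1080·24.6)/3400 = 35.63765
V̂(x̄_st) = Σ W_h² (1 − n_h/N_h) s_h²/n_h, with W_h = N_h/N and N = 3400:
  stratum Site I: (1200/3400)²·(1 − 285/1200)·11.41²/285 = 0.0433881
  stratum Site II: (1120/3400)²·(1 − 216/1120)·5.17²/216 = 0.0108382
  stratum Site III: (1080/3400)²·(1 − 214/1080)·3.81²/214 = 0.00548807
V̂(x̄_st) = 0.0597144
SE(x̄_st) = √0.0597144 = 0.244365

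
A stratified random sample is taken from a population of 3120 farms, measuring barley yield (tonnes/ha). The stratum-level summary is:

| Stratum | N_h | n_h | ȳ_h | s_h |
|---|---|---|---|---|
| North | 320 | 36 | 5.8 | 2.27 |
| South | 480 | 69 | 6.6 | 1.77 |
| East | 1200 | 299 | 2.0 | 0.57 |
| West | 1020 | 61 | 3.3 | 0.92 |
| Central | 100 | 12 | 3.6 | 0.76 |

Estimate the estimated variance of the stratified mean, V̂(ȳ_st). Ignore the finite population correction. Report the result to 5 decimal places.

V̂(ȳ_st) = Σ W_h² s_h²/n_h, with W_h = N_h/N and N = 3120:
  stratum North: (320/3120)²·2.27²/36 = 0.00150571
  stratum South: (480/3120)²·1.77²/69 = 0.00107466
  stratum East: (1200/3120)²·0.57²/299 = 0.000160743
  stratum West: (1020/3120)²·0.92²/61 = 0.00148299
  stratum Central: (100/3120)²·0.76²/12 = 4.94466e-05
V̂(ȳ_st) = 0.00427354

V̂(ȳ_st) ≈ 0.00427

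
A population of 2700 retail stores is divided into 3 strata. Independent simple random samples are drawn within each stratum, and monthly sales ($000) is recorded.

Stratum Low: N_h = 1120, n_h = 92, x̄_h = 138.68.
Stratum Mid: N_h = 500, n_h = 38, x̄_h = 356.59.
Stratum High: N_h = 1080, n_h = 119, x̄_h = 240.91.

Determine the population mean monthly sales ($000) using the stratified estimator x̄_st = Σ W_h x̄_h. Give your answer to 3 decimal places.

N = Σ N_h = 2700. Stratum weights W_h = N_h/N.
x̄_st = (1120·138.68 + 500·356.59 + 1080·240.91) / 2700 = 219.92570

x̄_st ≈ 219.926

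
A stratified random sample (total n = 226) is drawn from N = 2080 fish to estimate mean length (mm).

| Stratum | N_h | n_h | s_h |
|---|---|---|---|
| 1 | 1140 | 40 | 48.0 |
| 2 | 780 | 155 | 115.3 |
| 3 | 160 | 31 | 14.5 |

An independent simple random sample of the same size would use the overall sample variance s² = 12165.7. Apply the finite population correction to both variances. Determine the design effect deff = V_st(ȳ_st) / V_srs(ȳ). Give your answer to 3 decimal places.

deff ≈ 0.550

V̂(ȳ_st) = Σ W_h² (1 − n_h/N_h) s_h²/n_h, with W_h = N_h/N and N = 2080:
  stratum 1: (1140/2080)²·(1 − 40/1140)·48.0²/40 = 16.6953
  stratum 2: (780/2080)²·(1 − 155/780)·115.3²/155 = 9.6644
  stratum 3: (160/2080)²·(1 − 31/160)·14.5²/31 = 0.0323562
V_st = 26.392
V_srs = (1 − 226/2080)·12165.7/226 = 47.9816
deff = V_st / V_srs = 26.392/47.9816 = 0.5500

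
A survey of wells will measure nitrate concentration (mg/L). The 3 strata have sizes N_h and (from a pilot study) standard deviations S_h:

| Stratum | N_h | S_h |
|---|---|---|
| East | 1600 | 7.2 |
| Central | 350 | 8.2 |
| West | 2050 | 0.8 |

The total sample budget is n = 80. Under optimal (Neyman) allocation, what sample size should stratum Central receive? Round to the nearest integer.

Neyman allocation: n_h = n · N_h S_h / Σ N_i S_i, with n = 80.
  stratum East: N_h·S_h = 1600·7.2 = 11520.00
  stratum Central: N_h·S_h = 350·8.2 = 2870.00
  stratum West: N_h·S_h = 2050·0.8 = 1640.00
Σ N_h S_h = 16030.00
n for stratum Central = 80·2870.00/16030.00 = 14.323 → 14

14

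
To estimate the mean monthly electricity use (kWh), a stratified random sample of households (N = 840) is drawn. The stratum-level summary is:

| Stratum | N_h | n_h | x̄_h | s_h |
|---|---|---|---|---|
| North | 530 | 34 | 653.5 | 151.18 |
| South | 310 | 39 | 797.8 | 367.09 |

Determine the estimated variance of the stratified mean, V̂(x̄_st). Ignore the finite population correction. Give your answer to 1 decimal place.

V̂(x̄_st) = Σ W_h² s_h²/n_h, with W_h = N_h/N and N = 840:
  stratum North: (530/840)²·151.18²/34 = 267.61
  stratum South: (310/840)²·367.09²/39 = 470.593
V̂(x̄_st) = 738.203

V̂(x̄_st) ≈ 738.2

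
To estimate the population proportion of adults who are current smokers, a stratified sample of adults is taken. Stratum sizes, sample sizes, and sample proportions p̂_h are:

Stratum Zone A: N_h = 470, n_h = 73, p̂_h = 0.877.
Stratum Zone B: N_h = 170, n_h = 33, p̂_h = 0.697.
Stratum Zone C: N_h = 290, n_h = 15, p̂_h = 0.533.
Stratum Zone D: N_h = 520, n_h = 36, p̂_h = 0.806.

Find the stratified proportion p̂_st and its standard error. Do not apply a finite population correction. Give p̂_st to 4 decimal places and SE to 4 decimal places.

p̂_st ≈ 0.7616, SE ≈ 0.0392

N = 1450; stratum weights W_h = N_h/N.
p̂_st = Σ W_h p̂_h = (470·0.877 + 170·0.697 + 290·0.533 + 520·0.806)/1450 = 0.76163
V̂(p̂_st) = Σ W_h² p̂_h(1−p̂_h)/(n_h−1):
  stratum Zone A: (470/1450)²·0.877·0.123/72 = 0.00015741
  stratum Zone B: (170/1450)²·0.697·0.303/32 = 9.07167e-05
  stratum Zone C: (290/1450)²·0.533·0.467/14 = 0.000711174
  stratum Zone D: (520/1450)²·0.806·0.194/35 = 0.000574565
V̂(p̂_st) = 0.00153387; SE = √V̂ = 0.0391646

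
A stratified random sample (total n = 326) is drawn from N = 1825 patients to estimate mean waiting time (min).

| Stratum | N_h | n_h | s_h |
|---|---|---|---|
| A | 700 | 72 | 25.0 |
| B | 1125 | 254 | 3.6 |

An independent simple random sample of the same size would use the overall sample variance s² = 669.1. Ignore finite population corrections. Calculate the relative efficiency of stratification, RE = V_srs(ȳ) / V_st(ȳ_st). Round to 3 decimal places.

V̂(ȳ_st) = Σ W_h² s_h²/n_h, with W_h = N_h/N and N = 1825:
  stratum A: (700/1825)²·25.0²/72 = 1.27708
  stratum B: (1125/1825)²·3.6²/254 = 0.0193888
V_st = 1.29647
V_srs = s²/n = 669.1/326 = 2.05245
Relative efficiency = V_srs / V_st = 2.05245/1.29647 = 1.5831

RE ≈ 1.583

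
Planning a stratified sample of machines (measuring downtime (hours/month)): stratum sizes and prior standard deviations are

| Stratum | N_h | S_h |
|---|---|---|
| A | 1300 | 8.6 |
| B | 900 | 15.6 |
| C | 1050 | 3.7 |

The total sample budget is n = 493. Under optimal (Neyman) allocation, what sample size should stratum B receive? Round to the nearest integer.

Neyman allocation: n_h = n · N_h S_h / Σ N_i S_i, with n = 493.
  stratum A: N_h·S_h = 1300·8.6 = 11180.00
  stratum B: N_h·S_h = 900·15.6 = 14040.00
  stratum C: N_h·S_h = 1050·3.7 = 3885.00
Σ N_h S_h = 29105.00
n for stratum B = 493·14040.00/29105.00 = 237.819 → 238

238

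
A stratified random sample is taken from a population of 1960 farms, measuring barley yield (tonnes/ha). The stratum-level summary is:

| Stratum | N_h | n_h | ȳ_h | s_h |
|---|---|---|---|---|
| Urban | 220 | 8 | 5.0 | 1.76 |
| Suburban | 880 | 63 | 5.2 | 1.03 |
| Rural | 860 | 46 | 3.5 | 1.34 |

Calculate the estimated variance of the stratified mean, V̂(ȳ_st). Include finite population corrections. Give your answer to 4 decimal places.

V̂(ȳ_st) ≈ 0.0150

V̂(ȳ_st) = Σ W_h² (1 − n_h/N_h) s_h²/n_h, with W_h = N_h/N and N = 1960:
  stratum Urban: (220/1960)²·(1 − 8/220)·1.76²/8 = 0.00470091
  stratum Suburban: (880/1960)²·(1 − 63/880)·1.03²/63 = 0.00315157
  stratum Rural: (860/1960)²·(1 − 46/860)·1.34²/46 = 0.00711316
V̂(ȳ_st) = 0.0149656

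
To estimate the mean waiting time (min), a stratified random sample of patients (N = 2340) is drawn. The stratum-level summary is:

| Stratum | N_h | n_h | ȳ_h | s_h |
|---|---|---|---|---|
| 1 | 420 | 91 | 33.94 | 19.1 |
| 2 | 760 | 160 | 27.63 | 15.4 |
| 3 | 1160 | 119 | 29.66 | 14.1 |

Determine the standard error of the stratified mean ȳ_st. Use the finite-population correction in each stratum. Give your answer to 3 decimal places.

V̂(ȳ_st) = Σ W_h² (1 − n_h/N_h) s_h²/n_h, with W_h = N_h/N and N = 2340:
  stratum 1: (420/2340)²·(1 − 91/420)·19.1²/91 = 0.101167
  stratum 2: (760/2340)²·(1 − 160/760)·15.4²/160 = 0.12344
  stratum 3: (1160/2340)²·(1 − 119/1160)·14.1²/119 = 0.368441
V̂(ȳ_st) = 0.593048
SE(ȳ_st) = √0.593048 = 0.770096

SE(ȳ_st) ≈ 0.770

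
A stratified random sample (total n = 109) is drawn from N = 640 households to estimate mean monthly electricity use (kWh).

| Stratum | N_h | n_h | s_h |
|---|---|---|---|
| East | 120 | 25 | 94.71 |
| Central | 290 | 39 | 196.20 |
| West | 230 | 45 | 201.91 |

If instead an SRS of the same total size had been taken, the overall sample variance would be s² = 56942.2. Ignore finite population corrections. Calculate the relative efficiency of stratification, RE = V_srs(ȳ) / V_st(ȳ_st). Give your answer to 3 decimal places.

V̂(ȳ_st) = Σ W_h² s_h²/n_h, with W_h = N_h/N and N = 640:
  stratum East: (120/640)²·94.71²/25 = 12.614
  stratum Central: (290/640)²·196.20²/39 = 202.661
  stratum West: (230/640)²·201.91²/45 = 117.004
V_st = 332.278
V_srs = s²/n = 56942.2/109 = 522.406
Relative efficiency = V_srs / V_st = 522.406/332.278 = 1.5722

RE ≈ 1.572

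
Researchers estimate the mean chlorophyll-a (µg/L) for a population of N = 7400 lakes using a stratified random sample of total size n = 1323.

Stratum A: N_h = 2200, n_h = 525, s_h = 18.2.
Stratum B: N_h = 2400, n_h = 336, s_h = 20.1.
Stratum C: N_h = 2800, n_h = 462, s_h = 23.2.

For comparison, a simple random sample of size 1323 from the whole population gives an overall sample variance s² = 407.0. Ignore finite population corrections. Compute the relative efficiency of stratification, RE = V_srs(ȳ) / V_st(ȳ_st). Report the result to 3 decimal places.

RE ≈ 0.881

V̂(ȳ_st) = Σ W_h² s_h²/n_h, with W_h = N_h/N and N = 7400:
  stratum A: (2200/7400)²·18.2²/525 = 0.0557655
  stratum B: (2400/7400)²·20.1²/336 = 0.126477
  stratum C: (2800/7400)²·23.2²/462 = 0.166796
V_st = 0.349039
V_srs = s²/n = 407.0/1323 = 0.307634
Relative efficiency = V_srs / V_st = 0.307634/0.349039 = 0.8814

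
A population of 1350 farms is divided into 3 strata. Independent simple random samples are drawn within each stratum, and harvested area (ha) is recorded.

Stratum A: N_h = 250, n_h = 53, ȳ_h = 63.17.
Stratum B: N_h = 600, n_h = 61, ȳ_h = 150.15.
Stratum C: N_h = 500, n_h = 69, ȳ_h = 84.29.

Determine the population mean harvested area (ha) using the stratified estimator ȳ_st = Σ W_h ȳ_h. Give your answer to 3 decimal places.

N = Σ N_h = 1350. Stratum weights W_h = N_h/N.
ȳ_st = (250·63.17 + 600·150.15 + 500·84.29) / 1350 = 109.65000

ȳ_st ≈ 109.650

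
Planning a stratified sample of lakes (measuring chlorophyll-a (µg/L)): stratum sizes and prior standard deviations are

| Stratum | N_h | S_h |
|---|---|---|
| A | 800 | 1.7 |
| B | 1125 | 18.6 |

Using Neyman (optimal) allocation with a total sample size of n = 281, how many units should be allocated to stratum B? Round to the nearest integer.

Neyman allocation: n_h = n · N_h S_h / Σ N_i S_i, with n = 281.
  stratum A: N_h·S_h = 800·1.7 = 1360.00
  stratum B: N_h·S_h = 1125·18.6 = 20925.00
Σ N_h S_h = 22285.00
n for stratum B = 281·20925.00/22285.00 = 263.851 → 264

264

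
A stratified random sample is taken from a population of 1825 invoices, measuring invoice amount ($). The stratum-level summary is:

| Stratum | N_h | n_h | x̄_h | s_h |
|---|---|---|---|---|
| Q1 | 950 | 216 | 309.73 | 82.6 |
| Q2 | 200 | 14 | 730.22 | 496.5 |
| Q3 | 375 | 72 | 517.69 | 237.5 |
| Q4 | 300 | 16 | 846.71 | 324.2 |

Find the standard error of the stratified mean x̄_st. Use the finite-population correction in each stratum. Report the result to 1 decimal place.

V̂(x̄_st) = Σ W_h² (1 − n_h/N_h) s_h²/n_h, with W_h = N_h/N and N = 1825:
  stratum Q1: (950/1825)²·(1 − 216/950)·82.6²/216 = 6.61303
  stratum Q2: (200/1825)²·(1 − 14/200)·496.5²/14 = 196.665
  stratum Q3: (375/1825)²·(1 − 72/375)·237.5²/72 = 26.7265
  stratum Q4: (300/1825)²·(1 − 16/300)·324.2²/16 = 168.043
V̂(x̄_st) = 398.048
SE(x̄_st) = √398.048 = 19.9511

SE(x̄_st) ≈ 20.0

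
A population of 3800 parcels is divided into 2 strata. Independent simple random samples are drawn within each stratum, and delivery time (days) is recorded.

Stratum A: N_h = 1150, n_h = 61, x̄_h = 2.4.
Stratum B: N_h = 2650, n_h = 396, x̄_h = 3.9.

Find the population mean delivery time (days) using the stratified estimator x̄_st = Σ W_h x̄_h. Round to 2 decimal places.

N = Σ N_h = 3800. Stratum weights W_h = N_h/N.
x̄_st = (1150·2.4 + 2650·3.9) / 3800 = 3.4461

x̄_st ≈ 3.45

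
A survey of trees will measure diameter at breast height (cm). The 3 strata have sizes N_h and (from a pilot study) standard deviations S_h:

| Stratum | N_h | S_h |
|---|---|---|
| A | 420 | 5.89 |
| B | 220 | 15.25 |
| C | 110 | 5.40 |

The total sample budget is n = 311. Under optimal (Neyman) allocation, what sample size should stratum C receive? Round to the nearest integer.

Neyman allocation: n_h = n · N_h S_h / Σ N_i S_i, with n = 311.
  stratum A: N_h·S_h = 420·5.89 = 2473.80
  stratum B: N_h·S_h = 220·15.25 = 3355.00
  stratum C: N_h·S_h = 110·5.40 = 594.00
Σ N_h S_h = 6422.80
n for stratum C = 311·594.00/6422.80 = 28.762 → 29

29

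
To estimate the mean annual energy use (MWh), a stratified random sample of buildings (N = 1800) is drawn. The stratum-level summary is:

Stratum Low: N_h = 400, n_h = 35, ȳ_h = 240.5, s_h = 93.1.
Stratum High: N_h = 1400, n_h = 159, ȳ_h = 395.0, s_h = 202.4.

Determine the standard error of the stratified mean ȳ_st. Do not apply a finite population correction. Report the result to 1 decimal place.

V̂(ȳ_st) = Σ W_h² s_h²/n_h, with W_h = N_h/N and N = 1800:
  stratum Low: (400/1800)²·93.1²/35 = 12.2294
  stratum High: (1400/1800)²·202.4²/159 = 155.86
V̂(ȳ_st) = 168.09
SE(ȳ_st) = √168.09 = 12.9649

SE(ȳ_st) ≈ 13.0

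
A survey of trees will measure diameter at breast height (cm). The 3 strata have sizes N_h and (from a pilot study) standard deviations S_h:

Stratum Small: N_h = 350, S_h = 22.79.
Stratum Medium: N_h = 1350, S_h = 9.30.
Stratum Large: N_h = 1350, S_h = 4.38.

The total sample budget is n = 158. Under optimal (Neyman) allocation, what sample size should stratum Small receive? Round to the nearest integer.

Neyman allocation: n_h = n · N_h S_h / Σ N_i S_i, with n = 158.
  stratum Small: N_h·S_h = 350·22.79 = 7976.50
  stratum Medium: N_h·S_h = 1350·9.30 = 12555.00
  stratum Large: N_h·S_h = 1350·4.38 = 5913.00
Σ N_h S_h = 26444.50
n for stratum Small = 158·7976.50/26444.50 = 47.658 → 48

48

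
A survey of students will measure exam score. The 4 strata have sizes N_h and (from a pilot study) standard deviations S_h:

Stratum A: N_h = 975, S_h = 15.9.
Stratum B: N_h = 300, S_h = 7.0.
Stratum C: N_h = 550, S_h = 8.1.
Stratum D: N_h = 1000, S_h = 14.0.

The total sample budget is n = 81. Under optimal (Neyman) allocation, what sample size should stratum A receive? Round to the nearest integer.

35

Neyman allocation: n_h = n · N_h S_h / Σ N_i S_i, with n = 81.
  stratum A: N_h·S_h = 975·15.9 = 15502.50
  stratum B: N_h·S_h = 300·7.0 = 2100.00
  stratum C: N_h·S_h = 550·8.1 = 4455.00
  stratum D: N_h·S_h = 1000·14.0 = 14000.00
Σ N_h S_h = 36057.50
n for stratum A = 81·15502.50/36057.50 = 34.825 → 35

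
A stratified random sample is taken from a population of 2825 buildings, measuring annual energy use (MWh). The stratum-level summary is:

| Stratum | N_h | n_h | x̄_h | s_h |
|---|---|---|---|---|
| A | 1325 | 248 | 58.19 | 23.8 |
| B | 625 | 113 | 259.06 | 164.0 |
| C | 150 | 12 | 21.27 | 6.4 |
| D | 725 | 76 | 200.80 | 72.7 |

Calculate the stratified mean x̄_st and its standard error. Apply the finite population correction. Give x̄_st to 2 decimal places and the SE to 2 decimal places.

x̄_st = Σ W_h x̄_h = (1325·58.19 + 625·259.06 + 150·21.27 + 725·200.80)/2825 = 137.26894
V̂(x̄_st) = Σ W_h² (1 − n_h/N_h) s_h²/n_h, with W_h = N_h/N and N = 2825:
  stratum A: (1325/2825)²·(1 − 248/1325)·23.8²/248 = 0.408411
  stratum B: (625/2825)²·(1 − 113/625)·164.0²/113 = 9.54382
  stratum C: (150/2825)²·(1 − 12/150)·6.4²/12 = 0.00885344
  stratum D: (725/2825)²·(1 − 76/725)·72.7²/76 = 4.10016
V̂(x̄_st) = 14.0612
SE(x̄_st) = √14.0612 = 3.74983

x̄_st ≈ 137.27, SE ≈ 3.75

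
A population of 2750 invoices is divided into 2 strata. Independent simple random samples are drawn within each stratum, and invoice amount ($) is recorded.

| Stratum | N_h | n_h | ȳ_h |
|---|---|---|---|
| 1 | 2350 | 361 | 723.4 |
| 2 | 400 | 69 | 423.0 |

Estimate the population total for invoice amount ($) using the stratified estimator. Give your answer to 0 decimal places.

τ̂_st ≈ 1869190

τ̂_st = Σ N_h ȳ_h = 2350·723.4 + 400·423.0 = 1869190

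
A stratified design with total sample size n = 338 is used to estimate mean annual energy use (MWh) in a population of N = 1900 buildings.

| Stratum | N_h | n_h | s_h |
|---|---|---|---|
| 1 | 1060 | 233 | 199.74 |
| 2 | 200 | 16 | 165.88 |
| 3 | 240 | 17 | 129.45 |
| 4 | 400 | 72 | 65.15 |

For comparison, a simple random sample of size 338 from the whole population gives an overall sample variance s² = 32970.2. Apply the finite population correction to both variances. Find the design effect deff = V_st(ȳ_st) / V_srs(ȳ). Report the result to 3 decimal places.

V̂(ȳ_st) = Σ W_h² (1 − n_h/N_h) s_h²/n_h, with W_h = N_h/N and N = 1900:
  stratum 1: (1060/1900)²·(1 − 233/1060)·199.74²/233 = 41.5794
  stratum 2: (200/1900)²·(1 − 16/200)·165.88²/16 = 17.5311
  stratum 3: (240/1900)²·(1 − 17/240)·129.45²/17 = 14.6138
  stratum 4: (400/1900)²·(1 − 72/400)·65.15²/72 = 2.14251
V_st = 75.8668
V_srs = (1 − 338/1900)·32970.2/338 = 80.1922
deff = V_st / V_srs = 75.8668/80.1922 = 0.9461

deff ≈ 0.946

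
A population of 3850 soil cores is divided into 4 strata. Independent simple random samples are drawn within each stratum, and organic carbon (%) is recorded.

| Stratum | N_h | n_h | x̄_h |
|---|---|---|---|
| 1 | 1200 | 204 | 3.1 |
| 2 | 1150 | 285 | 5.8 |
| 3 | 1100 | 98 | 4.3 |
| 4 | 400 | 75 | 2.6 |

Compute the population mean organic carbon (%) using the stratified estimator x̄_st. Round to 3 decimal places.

N = Σ N_h = 3850. Stratum weights W_h = N_h/N.
x̄_st = (1200·3.1 + 1150·5.8 + 1100·4.3 + 400·2.6) / 3850 = 4.19740

x̄_st ≈ 4.197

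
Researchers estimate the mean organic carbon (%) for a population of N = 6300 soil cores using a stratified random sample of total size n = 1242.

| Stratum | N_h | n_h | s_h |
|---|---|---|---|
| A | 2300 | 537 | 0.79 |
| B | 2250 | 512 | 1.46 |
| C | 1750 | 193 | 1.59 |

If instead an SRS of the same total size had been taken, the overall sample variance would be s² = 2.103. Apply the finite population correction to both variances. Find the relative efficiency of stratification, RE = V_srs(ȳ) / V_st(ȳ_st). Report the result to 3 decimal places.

V̂(ȳ_st) = Σ W_h² (1 − n_h/N_h) s_h²/n_h, with W_h = N_h/N and N = 6300:
  stratum A: (2300/6300)²·(1 − 537/2300)·0.79²/537 = 0.000118735
  stratum B: (2250/6300)²·(1 − 512/2250)·1.46²/512 = 0.000410192
  stratum C: (1750/6300)²·(1 − 193/1750)·1.59²/193 = 0.000899254
V_st = 0.00142818
V_srs = (1 − 1242/6300)·2.103/1242 = 0.00135943
Relative efficiency = V_srs / V_st = 0.00135943/0.00142818 = 0.9519

RE ≈ 0.952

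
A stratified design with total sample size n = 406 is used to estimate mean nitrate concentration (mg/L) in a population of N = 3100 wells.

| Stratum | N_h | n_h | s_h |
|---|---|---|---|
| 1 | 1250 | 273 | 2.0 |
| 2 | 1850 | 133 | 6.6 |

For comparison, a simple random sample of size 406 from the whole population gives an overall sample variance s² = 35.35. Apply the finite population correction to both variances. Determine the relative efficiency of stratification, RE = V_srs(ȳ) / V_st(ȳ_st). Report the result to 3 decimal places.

V̂(ȳ_st) = Σ W_h² (1 − n_h/N_h) s_h²/n_h, with W_h = N_h/N and N = 3100:
  stratum 1: (1250/3100)²·(1 − 273/1250)·2.0²/273 = 0.001862
  stratum 2: (1850/3100)²·(1 − 133/1850)·6.6²/133 = 0.108257
V_st = 0.110119
V_srs = (1 − 406/3100)·35.35/406 = 0.0756657
Relative efficiency = V_srs / V_st = 0.0756657/0.110119 = 0.6871

RE ≈ 0.687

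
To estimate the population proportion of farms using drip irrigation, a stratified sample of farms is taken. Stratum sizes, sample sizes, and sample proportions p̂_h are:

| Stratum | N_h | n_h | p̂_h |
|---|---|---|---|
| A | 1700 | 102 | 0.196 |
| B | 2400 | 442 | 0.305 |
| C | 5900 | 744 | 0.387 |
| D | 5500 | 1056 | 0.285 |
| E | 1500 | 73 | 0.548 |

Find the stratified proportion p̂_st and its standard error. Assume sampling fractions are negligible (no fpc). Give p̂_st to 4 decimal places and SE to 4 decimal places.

N = 17000; stratum weights W_h = N_h/N.
p̂_st = Σ W_h p̂_h = (1700·0.196 + 2400·0.305 + 5900·0.387 + 5500·0.285 + 1500·0.548)/17000 = 0.33753
V̂(p̂_st) = Σ W_h² p̂_h(1−p̂_h)/(n_h−1):
  stratum A: (1700/17000)²·0.196·0.804/101 = 1.56024e-05
  stratum B: (2400/17000)²·0.305·0.695/441 = 9.58011e-06
  stratum C: (5900/17000)²·0.387·0.613/743 = 3.84582e-05
  stratum D: (5500/17000)²·0.285·0.715/1055 = 2.02174e-05
  stratum E: (1500/17000)²·0.548·0.452/72 = 2.67837e-05
V̂(p̂_st) = 0.000110642; SE = √V̂ = 0.0105186

p̂_st ≈ 0.3375, SE ≈ 0.0105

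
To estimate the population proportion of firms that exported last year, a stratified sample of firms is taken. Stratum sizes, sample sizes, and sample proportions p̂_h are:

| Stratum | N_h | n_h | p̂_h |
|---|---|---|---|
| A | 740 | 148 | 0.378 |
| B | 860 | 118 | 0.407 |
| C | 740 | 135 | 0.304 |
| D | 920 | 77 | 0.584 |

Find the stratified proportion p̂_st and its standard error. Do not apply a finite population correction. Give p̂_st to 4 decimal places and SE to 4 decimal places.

N = 3260; stratum weights W_h = N_h/N.
p̂_st = Σ W_h p̂_h = (740·0.378 + 860·0.407 + 740·0.304 + 920·0.584)/3260 = 0.42699
V̂(p̂_st) = Σ W_h² p̂_h(1−p̂_h)/(n_h−1):
  stratum A: (740/3260)²·0.378·0.622/147 = 8.24125e-05
  stratum B: (860/3260)²·0.407·0.593/117 = 0.000143557
  stratum C: (740/3260)²·0.304·0.696/134 = 8.13591e-05
  stratum D: (920/3260)²·0.584·0.416/76 = 0.000254585
V̂(p̂_st) = 0.000561914; SE = √V̂ = 0.0237047

p̂_st ≈ 0.4270, SE ≈ 0.0237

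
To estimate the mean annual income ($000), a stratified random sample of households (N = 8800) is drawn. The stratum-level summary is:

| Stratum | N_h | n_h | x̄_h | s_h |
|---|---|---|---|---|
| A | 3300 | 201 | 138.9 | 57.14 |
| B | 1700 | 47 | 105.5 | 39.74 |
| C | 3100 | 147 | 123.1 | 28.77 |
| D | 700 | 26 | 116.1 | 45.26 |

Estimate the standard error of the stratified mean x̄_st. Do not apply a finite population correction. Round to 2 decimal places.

V̂(x̄_st) = Σ W_h² s_h²/n_h, with W_h = N_h/N and N = 8800:
  stratum A: (3300/8800)²·57.14²/201 = 2.28427
  stratum B: (1700/8800)²·39.74²/47 = 1.25398
  stratum C: (3100/8800)²·28.77²/147 = 0.698748
  stratum D: (700/8800)²·45.26²/26 = 0.498524
V̂(x̄_st) = 4.73552
SE(x̄_st) = √4.73552 = 2.17612

SE(x̄_st) ≈ 2.18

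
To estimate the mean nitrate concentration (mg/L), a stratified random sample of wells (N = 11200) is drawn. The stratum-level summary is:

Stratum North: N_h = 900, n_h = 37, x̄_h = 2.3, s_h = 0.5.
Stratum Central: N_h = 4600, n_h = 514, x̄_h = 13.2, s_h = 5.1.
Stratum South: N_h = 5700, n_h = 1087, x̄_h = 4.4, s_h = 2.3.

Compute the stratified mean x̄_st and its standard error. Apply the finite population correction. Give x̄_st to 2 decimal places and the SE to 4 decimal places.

x̄_st = Σ W_h x̄_h = (900·2.3 + 4600·13.2 + 5700·4.4)/11200 = 7.84554
V̂(x̄_st) = Σ W_h² (1 − n_h/N_h) s_h²/n_h, with W_h = N_h/N and N = 11200:
  stratum North: (900/11200)²·(1 − 37/900)·0.5²/37 = 4.18365e-05
  stratum Central: (4600/11200)²·(1 − 514/4600)·5.1²/514 = 0.00758224
  stratum South: (5700/11200)²·(1 − 1087/5700)·2.3²/1087 = 0.00102011
V̂(x̄_st) = 0.00864419
SE(x̄_st) = √0.00864419 = 0.0929741

x̄_st ≈ 7.85, SE ≈ 0.0930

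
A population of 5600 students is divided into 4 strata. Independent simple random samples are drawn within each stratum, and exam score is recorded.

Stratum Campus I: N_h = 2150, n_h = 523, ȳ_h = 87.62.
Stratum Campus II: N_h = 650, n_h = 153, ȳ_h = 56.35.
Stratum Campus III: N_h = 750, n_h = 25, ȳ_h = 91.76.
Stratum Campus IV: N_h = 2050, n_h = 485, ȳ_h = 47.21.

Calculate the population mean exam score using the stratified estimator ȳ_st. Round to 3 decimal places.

N = Σ N_h = 5600. Stratum weights W_h = N_h/N.
ȳ_st = (2150·87.62 + 650·56.35 + 750·91.76 + 2050·47.21) / 5600 = 69.75196

ȳ_st ≈ 69.752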